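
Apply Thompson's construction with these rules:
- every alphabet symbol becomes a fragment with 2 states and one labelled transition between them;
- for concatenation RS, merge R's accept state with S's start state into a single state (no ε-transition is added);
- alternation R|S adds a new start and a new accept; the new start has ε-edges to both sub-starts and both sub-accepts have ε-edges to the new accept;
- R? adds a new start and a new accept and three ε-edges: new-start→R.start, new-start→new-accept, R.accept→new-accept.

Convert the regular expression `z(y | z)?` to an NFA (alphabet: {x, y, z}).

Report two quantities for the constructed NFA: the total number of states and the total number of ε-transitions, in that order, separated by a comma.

9, 7

Per subexpression:
Each of the 3 symbol leaves contributes 2 states and 0 ε-transitions.
  y | z = 6 states, 4 ε-transitions
  (y | z)? = 8 states, 7 ε-transitions
  z(y | z)? = 9 states, 7 ε-transitions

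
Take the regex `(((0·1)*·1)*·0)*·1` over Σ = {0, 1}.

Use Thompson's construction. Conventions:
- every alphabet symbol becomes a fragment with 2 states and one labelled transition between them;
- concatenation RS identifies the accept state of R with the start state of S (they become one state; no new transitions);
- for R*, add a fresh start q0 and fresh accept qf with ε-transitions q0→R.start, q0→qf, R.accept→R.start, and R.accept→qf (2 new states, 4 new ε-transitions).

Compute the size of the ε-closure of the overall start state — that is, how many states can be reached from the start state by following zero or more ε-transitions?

7

Work bottom-up. For each fragment F, track |ε-closure(F.start)| and whether F's accept lies in that closure (i.e. whether F accepts ε). A single-symbol fragment has closure size 1 and does not accept ε.
  0·1 — same as the first factor's closure: C = 1
  (0·1)* — the star's fresh start ε-reaches both the body's start and the fresh accept: C = 2 + 1 = 3
  (0·1)*·1 — the left operand accepts ε, so the closure extends into the next operand (the shared merged state is already counted); C = 3 + (1−1) = 3
  ((0·1)*·1)* — C = 1 (new start) + 3 (body) + 1 (new accept) = 5
  ((0·1)*·1)*·0 — C = 5 + (1−1) = 5 (closure spills across the concat boundary because the left factor accepts ε)
  (((0·1)*·1)*·0)* — C = 1 (new start) + 5 (body) + 1 (new accept) = 7
  (((0·1)*·1)*·0)*·1 — C = 7 + (1−1) = 7 (closure spills across the concat boundary because the left factor accepts ε)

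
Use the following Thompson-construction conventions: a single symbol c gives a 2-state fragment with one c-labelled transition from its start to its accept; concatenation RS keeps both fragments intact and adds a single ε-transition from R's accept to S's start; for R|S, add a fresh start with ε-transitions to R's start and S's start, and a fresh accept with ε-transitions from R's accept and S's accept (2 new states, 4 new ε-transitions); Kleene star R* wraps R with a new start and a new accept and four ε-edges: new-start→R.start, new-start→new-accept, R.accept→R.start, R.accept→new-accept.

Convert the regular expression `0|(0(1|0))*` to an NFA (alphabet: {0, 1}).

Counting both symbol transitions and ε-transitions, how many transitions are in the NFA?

Per subexpression:
Each of the 4 symbol leaves contributes 1 transition (1 symbol, 0 ε).
  1|0 = 6 transitions (2 symbol, 4 ε)
  0(1|0) = 8 transitions (3 symbol, 5 ε)
  (0(1|0))* = 12 transitions (3 symbol, 9 ε)
  0|(0(1|0))* = 17 transitions (4 symbol, 13 ε)

17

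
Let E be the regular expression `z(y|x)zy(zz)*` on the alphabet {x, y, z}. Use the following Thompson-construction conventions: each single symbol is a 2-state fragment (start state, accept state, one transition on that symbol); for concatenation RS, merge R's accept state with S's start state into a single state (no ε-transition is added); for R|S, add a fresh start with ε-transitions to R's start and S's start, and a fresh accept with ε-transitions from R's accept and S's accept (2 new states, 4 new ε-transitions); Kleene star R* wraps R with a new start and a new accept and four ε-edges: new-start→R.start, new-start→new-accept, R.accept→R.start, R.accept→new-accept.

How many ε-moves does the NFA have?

Bottom-up over the parse tree:
Each of the 7 symbol leaves contributes 0 ε-transitions.
  y|x → 4 ε-transitions
  zz → 0 ε-transitions
  (zz)* → 4 ε-transitions
  z(y|x)zy(zz)* → 8 ε-transitions

8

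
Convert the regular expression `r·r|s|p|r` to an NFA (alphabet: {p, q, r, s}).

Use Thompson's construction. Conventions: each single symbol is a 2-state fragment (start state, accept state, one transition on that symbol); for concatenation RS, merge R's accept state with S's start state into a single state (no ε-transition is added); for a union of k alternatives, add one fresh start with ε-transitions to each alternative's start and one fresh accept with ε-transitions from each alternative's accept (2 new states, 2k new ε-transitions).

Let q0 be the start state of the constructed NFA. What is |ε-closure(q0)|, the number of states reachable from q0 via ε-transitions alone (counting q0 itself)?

Compute the ε-closure size of each fragment's start state recursively; a symbol fragment's start has no outgoing ε-edge, so its closure is just itself (size 1).
  r·r : |ε-closure| equals the left operand's closure size = 1 (its accept is not ε-reachable, so the closure stops there)
  r·r|s|p|r : new start ε-reaches every alternative's start; none of them accept ε, so the new accept is not reached: |ε-closure| = 1 + 1 + 1 + 1 + 1 = 5

5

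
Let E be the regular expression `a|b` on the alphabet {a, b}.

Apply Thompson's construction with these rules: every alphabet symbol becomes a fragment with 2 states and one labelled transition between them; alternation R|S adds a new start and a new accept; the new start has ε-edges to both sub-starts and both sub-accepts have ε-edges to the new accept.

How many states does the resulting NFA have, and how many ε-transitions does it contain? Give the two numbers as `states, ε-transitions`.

6, 4

Recursing over subexpressions:
Each of the 2 symbol leaves contributes 2 states and 0 ε-transitions.
  a|b = 6 states, 4 ε-transitions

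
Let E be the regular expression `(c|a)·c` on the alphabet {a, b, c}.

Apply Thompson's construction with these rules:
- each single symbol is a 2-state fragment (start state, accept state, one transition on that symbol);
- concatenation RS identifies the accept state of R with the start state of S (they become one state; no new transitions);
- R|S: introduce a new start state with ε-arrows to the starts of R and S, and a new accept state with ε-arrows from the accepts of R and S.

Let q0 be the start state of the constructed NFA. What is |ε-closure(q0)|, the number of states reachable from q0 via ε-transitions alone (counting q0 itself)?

3

Work bottom-up. For each fragment F, track |ε-closure(F.start)| and whether F's accept lies in that closure (i.e. whether F accepts ε). A single-symbol fragment has closure size 1 and does not accept ε.
  c|a → new start ε-reaches every alternative's start; none of them accept ε, so the new accept is not reached: |closure| = 1 + 1 + 1 = 3
  (c|a)·c → |closure| equals the left operand's closure size = 3 (its accept is not ε-reachable, so the closure stops there)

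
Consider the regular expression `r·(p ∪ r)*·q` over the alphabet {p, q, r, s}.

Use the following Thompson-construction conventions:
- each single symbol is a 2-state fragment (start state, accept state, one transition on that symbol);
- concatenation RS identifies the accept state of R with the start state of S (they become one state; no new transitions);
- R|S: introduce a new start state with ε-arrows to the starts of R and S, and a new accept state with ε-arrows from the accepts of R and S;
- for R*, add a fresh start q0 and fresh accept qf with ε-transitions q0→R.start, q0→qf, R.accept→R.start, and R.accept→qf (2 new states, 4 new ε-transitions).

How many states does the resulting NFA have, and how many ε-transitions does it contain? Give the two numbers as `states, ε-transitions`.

10, 8

Recursing over subexpressions:
Each of the 4 symbol leaves contributes 2 states and 0 ε-transitions.
  p ∪ r = 6 states, 4 ε-transitions
  (p ∪ r)* = 8 states, 8 ε-transitions
  r·(p ∪ r)*·q = 10 states, 8 ε-transitions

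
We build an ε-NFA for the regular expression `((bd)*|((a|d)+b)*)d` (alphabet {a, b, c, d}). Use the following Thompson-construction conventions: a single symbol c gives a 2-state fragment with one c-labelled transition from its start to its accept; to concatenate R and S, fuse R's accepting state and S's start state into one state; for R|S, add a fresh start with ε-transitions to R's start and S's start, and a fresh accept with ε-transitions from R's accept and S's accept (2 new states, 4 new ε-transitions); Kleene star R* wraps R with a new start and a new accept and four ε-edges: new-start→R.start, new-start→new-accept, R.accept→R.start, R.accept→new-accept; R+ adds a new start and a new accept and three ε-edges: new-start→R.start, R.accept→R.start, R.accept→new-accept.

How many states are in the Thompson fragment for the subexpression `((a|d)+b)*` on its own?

11

Fragment for `((a|d)+b)*`:
Each of the 3 symbol leaves contributes a 2-state fragment.
  a|d — 6 states
  (a|d)+ — 8 states
  (a|d)+b — 9 states
  ((a|d)+b)* — 11 states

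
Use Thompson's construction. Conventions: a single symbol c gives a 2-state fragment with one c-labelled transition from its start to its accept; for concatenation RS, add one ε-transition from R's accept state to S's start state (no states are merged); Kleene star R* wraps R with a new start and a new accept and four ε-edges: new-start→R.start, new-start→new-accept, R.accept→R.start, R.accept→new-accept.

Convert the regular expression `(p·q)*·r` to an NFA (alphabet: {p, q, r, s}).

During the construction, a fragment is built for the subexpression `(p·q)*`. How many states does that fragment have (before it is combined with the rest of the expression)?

6

Fragment for `(p·q)*`:
Each of the 2 symbol leaves contributes a 2-state fragment.
  p·q → 4 states
  (p·q)* → 6 states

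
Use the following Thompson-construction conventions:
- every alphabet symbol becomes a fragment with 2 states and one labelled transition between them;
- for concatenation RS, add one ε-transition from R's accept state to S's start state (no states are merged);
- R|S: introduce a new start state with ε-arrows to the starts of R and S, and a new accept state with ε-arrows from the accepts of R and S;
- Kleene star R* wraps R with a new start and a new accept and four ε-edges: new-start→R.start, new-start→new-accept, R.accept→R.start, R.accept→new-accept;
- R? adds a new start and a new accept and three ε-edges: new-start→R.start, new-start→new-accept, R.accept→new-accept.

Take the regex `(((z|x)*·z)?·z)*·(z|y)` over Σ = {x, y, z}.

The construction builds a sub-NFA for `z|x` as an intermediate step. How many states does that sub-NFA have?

6

Fragment for `z|x`:
Each of the 2 symbol leaves contributes a 2-state fragment.
  z|x — 6 states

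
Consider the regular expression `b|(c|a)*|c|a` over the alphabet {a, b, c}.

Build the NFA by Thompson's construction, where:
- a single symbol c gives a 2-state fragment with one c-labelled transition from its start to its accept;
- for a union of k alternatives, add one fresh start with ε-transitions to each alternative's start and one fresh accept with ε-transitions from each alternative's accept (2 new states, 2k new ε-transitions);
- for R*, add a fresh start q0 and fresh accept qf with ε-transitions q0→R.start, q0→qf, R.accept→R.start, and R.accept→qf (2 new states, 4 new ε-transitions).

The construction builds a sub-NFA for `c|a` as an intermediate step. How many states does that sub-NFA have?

6

Fragment for `c|a`:
Each of the 2 symbol leaves contributes a 2-state fragment.
  c|a → 6 states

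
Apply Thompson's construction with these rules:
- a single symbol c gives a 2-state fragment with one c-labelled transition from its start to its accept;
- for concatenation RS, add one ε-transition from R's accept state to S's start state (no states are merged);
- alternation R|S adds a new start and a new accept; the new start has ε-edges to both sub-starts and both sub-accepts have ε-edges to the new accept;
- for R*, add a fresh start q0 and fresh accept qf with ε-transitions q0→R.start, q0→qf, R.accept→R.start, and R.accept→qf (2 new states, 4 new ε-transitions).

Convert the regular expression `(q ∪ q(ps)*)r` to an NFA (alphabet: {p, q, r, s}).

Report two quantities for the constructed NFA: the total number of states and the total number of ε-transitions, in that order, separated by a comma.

14, 11

Per subexpression:
Each of the 5 symbol leaves contributes 2 states and 0 ε-transitions.
  ps → 4 states, 1 ε-transition
  (ps)* → 6 states, 5 ε-transitions
  q(ps)* → 8 states, 6 ε-transitions
  q ∪ q(ps)* → 12 states, 10 ε-transitions
  (q ∪ q(ps)*)r → 14 states, 11 ε-transitions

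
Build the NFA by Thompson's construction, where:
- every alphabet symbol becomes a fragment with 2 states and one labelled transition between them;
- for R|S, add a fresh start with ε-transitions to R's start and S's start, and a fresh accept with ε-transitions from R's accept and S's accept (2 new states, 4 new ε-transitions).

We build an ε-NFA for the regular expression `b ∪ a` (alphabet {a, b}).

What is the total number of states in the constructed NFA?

By structural recursion:
Each of the 2 symbol leaves contributes a 2-state fragment.
  b ∪ a = 6 states

6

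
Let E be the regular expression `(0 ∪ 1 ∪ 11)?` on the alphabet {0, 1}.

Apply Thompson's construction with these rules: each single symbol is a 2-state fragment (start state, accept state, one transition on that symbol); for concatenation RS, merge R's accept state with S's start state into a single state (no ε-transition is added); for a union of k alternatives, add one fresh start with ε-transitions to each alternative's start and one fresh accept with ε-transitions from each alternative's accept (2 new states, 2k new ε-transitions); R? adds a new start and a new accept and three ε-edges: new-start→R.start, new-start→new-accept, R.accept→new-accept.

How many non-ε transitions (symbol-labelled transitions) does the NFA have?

Building bottom-up:
Each of the 4 symbol leaves contributes exactly 1 symbol transition.
  11 → 2 symbol transitions
  0 ∪ 1 ∪ 11 → 4 symbol transitions
  (0 ∪ 1 ∪ 11)? → 4 symbol transitions

4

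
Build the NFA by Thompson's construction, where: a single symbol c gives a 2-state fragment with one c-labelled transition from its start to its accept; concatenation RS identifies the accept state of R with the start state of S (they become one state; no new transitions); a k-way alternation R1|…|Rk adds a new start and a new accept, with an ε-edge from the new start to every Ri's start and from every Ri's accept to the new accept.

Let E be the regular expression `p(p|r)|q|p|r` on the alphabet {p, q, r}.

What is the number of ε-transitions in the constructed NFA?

12

By structural recursion:
Each of the 6 symbol leaves contributes 0 ε-transitions.
  p|r → 4 ε-transitions
  p(p|r) → 4 ε-transitions
  p(p|r)|q|p|r → 12 ε-transitions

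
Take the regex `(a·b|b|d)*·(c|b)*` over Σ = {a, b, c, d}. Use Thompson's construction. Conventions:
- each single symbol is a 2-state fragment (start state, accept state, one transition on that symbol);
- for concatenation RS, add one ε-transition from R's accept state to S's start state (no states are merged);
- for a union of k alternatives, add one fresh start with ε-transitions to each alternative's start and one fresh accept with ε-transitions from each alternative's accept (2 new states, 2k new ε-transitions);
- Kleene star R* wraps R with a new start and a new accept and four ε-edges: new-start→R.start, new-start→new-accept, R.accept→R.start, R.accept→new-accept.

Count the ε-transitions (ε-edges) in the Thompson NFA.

20

By structural recursion:
Each of the 6 symbol leaves contributes 0 ε-transitions.
  a·b → 1 ε-transition
  a·b|b|d → 7 ε-transitions
  (a·b|b|d)* → 11 ε-transitions
  c|b → 4 ε-transitions
  (c|b)* → 8 ε-transitions
  (a·b|b|d)*·(c|b)* → 20 ε-transitions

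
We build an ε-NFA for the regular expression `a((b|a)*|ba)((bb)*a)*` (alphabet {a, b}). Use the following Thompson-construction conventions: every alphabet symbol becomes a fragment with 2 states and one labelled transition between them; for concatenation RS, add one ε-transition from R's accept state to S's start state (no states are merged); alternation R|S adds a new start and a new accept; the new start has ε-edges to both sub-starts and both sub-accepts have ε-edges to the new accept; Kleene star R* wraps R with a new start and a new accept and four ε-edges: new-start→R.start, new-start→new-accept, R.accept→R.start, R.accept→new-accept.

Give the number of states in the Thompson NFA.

Per subexpression:
Each of the 8 symbol leaves contributes a 2-state fragment.
  b|a — 6 states
  (b|a)* — 8 states
  ba — 4 states
  (b|a)*|ba — 14 states
  bb — 4 states
  (bb)* — 6 states
  (bb)*a — 8 states
  ((bb)*a)* — 10 states
  a((b|a)*|ba)((bb)*a)* — 26 states

26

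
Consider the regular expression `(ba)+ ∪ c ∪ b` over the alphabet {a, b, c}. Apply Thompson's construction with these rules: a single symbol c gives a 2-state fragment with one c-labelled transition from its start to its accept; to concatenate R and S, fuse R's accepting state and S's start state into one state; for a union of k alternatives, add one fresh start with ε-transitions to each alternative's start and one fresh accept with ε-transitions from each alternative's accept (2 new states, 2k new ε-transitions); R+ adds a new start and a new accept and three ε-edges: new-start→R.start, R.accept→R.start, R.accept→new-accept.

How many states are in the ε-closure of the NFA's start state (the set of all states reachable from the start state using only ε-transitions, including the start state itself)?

Work bottom-up. For each fragment F, track |ε-closure(F.start)| and whether F's accept lies in that closure (i.e. whether F accepts ε). A single-symbol fragment has closure size 1 and does not accept ε.
  ba : same as the first factor's closure: C = 1
  (ba)+ : C = 1 + 1 = 2 (the body doesn't accept ε, so the new accept is not reached)
  (ba)+ ∪ c ∪ b : C = 1 + 2 + 1 + 1 = 5 (the new accept is not ε-reachable since no branch accepts ε)

5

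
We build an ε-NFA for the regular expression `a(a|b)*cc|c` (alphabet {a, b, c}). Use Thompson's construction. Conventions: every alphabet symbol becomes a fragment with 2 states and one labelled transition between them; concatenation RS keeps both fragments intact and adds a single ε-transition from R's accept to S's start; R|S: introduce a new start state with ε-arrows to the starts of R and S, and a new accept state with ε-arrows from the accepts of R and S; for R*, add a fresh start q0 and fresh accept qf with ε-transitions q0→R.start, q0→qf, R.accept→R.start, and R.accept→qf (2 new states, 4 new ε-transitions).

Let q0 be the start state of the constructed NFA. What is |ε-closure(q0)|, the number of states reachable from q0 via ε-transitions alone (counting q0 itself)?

Let C(F) = |ε-closure(F.start)| within fragment F, and note whether F accepts ε. Symbol fragments have C = 1 and do not accept ε. Then:
  a|b — new start ε-reaches every alternative's start; none of them accept ε, so the new accept is not reached: |ε-closure| = 1 + 1 + 1 = 3
  (a|b)* — the star's fresh start ε-reaches both the body's start and the fresh accept: |ε-closure| = 2 + 3 = 5
  a(a|b)*cc — |ε-closure| equals the left operand's closure size = 1 (its accept is not ε-reachable, so the closure stops there)
  a(a|b)*cc|c — new start ε-reaches every alternative's start; none of them accept ε, so the new accept is not reached: |ε-closure| = 1 + 1 + 1 = 3

3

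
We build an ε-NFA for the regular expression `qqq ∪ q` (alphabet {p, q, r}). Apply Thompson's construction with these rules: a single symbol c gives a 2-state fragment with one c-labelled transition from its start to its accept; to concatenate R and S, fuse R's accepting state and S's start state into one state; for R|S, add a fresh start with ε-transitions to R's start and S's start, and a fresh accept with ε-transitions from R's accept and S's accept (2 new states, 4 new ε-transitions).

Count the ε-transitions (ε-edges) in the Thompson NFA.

Per subexpression:
Each of the 4 symbol leaves contributes 0 ε-transitions.
  qqq = 0 ε-transitions
  qqq ∪ q = 4 ε-transitions

4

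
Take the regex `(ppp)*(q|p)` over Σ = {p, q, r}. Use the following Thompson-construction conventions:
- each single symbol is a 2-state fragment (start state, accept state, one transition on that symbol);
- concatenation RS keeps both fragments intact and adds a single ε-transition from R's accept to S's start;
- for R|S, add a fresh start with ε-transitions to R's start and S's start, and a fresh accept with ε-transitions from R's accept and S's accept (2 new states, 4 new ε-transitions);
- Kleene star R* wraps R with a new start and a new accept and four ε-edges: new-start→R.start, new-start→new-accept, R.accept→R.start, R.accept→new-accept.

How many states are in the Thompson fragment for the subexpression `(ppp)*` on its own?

8

Fragment for `(ppp)*`:
Each of the 3 symbol leaves contributes a 2-state fragment.
  ppp — 6 states
  (ppp)* — 8 states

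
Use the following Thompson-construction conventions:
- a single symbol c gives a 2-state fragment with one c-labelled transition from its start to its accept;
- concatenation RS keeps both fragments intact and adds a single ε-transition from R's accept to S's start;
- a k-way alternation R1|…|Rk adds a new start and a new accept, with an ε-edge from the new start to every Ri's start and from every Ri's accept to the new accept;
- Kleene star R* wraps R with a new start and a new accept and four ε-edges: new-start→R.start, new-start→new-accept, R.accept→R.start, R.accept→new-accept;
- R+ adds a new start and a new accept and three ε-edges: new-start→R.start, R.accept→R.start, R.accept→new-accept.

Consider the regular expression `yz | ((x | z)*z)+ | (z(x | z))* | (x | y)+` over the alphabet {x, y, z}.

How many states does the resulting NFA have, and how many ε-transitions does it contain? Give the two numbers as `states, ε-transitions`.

Per subexpression:
Each of the 10 symbol leaves contributes 2 states and 0 ε-transitions.
  yz — 4 states, 1 ε-transition
  x | z — 6 states, 4 ε-transitions
  (x | z)* — 8 states, 8 ε-transitions
  (x | z)*z — 10 states, 9 ε-transitions
  ((x | z)*z)+ — 12 states, 12 ε-transitions
  x | z — 6 states, 4 ε-transitions
  z(x | z) — 8 states, 5 ε-transitions
  (z(x | z))* — 10 states, 9 ε-transitions
  x | y — 6 states, 4 ε-transitions
  (x | y)+ — 8 states, 7 ε-transitions
  yz | ((x | z)*z)+ | (z(x | z))* | (x | y)+ — 36 states, 37 ε-transitions

36, 37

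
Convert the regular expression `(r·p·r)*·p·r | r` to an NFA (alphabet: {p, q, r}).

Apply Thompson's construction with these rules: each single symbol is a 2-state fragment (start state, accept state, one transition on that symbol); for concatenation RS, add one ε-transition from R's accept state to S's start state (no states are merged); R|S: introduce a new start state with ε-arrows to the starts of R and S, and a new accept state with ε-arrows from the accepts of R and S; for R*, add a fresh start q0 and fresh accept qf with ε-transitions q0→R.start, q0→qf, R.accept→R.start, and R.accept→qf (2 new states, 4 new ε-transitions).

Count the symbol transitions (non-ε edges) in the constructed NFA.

6

By structural recursion:
Each of the 6 symbol leaves contributes exactly 1 symbol transition.
  r·p·r : 3 symbol transitions
  (r·p·r)* : 3 symbol transitions
  (r·p·r)*·p·r : 5 symbol transitions
  (r·p·r)*·p·r | r : 6 symbol transitions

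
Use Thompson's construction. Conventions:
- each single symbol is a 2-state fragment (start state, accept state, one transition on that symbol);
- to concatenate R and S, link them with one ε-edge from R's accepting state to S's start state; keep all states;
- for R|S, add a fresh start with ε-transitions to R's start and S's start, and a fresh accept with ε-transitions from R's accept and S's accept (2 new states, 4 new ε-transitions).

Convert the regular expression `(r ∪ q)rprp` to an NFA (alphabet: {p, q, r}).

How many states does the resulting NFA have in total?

14

Per subexpression:
Each of the 6 symbol leaves contributes a 2-state fragment.
  r ∪ q = 6 states
  (r ∪ q)rprp = 14 states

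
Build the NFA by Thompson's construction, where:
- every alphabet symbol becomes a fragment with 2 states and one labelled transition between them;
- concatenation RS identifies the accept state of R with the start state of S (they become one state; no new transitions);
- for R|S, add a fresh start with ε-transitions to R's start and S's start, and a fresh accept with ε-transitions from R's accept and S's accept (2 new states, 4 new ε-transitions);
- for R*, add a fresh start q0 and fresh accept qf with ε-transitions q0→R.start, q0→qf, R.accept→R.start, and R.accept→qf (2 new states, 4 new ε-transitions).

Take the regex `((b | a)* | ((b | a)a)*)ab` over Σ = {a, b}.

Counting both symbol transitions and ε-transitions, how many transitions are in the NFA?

Per subexpression:
Each of the 7 symbol leaves contributes 1 transition (1 symbol, 0 ε).
  b | a — 6 transitions (2 symbol, 4 ε)
  (b | a)* — 10 transitions (2 symbol, 8 ε)
  b | a — 6 transitions (2 symbol, 4 ε)
  (b | a)a — 7 transitions (3 symbol, 4 ε)
  ((b | a)a)* — 11 transitions (3 symbol, 8 ε)
  (b | a)* | ((b | a)a)* — 25 transitions (5 symbol, 20 ε)
  ((b | a)* | ((b | a)a)*)ab — 27 transitions (7 symbol, 20 ε)

27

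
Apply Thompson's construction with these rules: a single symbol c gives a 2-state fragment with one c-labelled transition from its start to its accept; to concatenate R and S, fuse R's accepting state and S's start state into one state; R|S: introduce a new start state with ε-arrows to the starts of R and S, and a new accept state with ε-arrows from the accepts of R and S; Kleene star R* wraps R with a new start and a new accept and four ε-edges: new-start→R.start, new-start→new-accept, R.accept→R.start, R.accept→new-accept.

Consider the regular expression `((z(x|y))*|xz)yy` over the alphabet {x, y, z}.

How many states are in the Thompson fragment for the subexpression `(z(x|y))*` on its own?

9

Fragment for `(z(x|y))*`:
Each of the 3 symbol leaves contributes a 2-state fragment.
  x|y → 6 states
  z(x|y) → 7 states
  (z(x|y))* → 9 states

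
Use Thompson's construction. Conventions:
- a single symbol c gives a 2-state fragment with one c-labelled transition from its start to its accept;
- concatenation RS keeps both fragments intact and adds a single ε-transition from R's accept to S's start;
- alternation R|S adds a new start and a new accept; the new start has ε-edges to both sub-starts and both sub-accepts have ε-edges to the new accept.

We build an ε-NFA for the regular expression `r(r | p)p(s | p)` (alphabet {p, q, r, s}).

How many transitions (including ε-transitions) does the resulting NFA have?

17

Recursing over subexpressions:
Each of the 6 symbol leaves contributes 1 transition (1 symbol, 0 ε).
  r | p : 6 transitions (2 symbol, 4 ε)
  s | p : 6 transitions (2 symbol, 4 ε)
  r(r | p)p(s | p) : 17 transitions (6 symbol, 11 ε)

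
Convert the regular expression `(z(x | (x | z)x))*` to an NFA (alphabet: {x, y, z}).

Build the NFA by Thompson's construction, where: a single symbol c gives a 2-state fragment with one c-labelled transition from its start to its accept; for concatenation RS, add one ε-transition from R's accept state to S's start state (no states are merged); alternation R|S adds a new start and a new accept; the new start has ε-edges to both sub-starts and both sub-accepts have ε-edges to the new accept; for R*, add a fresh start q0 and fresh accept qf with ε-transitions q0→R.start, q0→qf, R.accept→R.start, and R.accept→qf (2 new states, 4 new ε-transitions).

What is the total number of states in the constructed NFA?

16

Building bottom-up:
Each of the 5 symbol leaves contributes a 2-state fragment.
  x | z : 6 states
  (x | z)x : 8 states
  x | (x | z)x : 12 states
  z(x | (x | z)x) : 14 states
  (z(x | (x | z)x))* : 16 states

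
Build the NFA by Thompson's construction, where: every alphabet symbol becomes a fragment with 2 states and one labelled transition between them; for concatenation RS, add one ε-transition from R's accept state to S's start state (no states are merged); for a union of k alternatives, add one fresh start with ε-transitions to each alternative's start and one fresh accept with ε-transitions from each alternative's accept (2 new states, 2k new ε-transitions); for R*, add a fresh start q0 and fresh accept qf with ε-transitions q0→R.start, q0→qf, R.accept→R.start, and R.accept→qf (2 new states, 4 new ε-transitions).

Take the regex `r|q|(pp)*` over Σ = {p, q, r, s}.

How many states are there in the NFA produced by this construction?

Recursing over subexpressions:
Each of the 4 symbol leaves contributes a 2-state fragment.
  pp → 4 states
  (pp)* → 6 states
  r|q|(pp)* → 12 states

12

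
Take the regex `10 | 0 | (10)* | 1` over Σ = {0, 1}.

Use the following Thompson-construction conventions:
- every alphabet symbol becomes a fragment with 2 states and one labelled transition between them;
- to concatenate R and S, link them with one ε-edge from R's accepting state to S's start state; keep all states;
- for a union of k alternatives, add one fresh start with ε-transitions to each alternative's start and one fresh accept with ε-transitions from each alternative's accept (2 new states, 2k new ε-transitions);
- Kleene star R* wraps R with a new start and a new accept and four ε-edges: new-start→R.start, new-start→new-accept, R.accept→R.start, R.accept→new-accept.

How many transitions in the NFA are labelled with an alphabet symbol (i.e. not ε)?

Building bottom-up:
Each of the 6 symbol leaves contributes exactly 1 symbol transition.
  10 = 2 symbol transitions
  10 = 2 symbol transitions
  (10)* = 2 symbol transitions
  10 | 0 | (10)* | 1 = 6 symbol transitions

6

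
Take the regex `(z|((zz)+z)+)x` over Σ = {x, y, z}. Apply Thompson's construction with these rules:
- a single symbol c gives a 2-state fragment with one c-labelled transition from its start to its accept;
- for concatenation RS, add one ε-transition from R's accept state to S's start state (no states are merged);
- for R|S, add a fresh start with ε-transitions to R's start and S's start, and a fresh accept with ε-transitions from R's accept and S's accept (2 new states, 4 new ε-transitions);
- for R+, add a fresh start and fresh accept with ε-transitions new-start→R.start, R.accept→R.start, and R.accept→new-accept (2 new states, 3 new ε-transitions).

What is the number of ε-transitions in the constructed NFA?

By structural recursion:
Each of the 5 symbol leaves contributes 0 ε-transitions.
  zz : 1 ε-transition
  (zz)+ : 4 ε-transitions
  (zz)+z : 5 ε-transitions
  ((zz)+z)+ : 8 ε-transitions
  z|((zz)+z)+ : 12 ε-transitions
  (z|((zz)+z)+)x : 13 ε-transitions

13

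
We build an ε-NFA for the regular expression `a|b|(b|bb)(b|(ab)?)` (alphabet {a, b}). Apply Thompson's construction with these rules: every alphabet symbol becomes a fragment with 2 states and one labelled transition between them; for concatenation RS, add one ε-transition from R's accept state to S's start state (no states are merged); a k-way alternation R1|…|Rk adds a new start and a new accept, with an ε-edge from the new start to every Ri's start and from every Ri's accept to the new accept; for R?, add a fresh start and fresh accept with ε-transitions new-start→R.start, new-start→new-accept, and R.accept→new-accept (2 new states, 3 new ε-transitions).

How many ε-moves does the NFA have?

Building bottom-up:
Each of the 8 symbol leaves contributes 0 ε-transitions.
  bb : 1 ε-transition
  b|bb : 5 ε-transitions
  ab : 1 ε-transition
  (ab)? : 4 ε-transitions
  b|(ab)? : 8 ε-transitions
  (b|bb)(b|(ab)?) : 14 ε-transitions
  a|b|(b|bb)(b|(ab)?) : 20 ε-transitions

20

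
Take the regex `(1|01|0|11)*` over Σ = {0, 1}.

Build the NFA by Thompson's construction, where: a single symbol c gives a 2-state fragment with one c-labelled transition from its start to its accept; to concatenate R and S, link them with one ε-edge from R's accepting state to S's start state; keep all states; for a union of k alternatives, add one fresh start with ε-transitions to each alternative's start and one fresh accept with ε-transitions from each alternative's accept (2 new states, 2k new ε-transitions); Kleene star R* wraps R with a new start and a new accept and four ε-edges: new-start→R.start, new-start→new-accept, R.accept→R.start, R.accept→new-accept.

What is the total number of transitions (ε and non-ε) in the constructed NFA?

20

Per subexpression:
Each of the 6 symbol leaves contributes 1 transition (1 symbol, 0 ε).
  01 : 3 transitions (2 symbol, 1 ε)
  11 : 3 transitions (2 symbol, 1 ε)
  1|01|0|11 : 16 transitions (6 symbol, 10 ε)
  (1|01|0|11)* : 20 transitions (6 symbol, 14 ε)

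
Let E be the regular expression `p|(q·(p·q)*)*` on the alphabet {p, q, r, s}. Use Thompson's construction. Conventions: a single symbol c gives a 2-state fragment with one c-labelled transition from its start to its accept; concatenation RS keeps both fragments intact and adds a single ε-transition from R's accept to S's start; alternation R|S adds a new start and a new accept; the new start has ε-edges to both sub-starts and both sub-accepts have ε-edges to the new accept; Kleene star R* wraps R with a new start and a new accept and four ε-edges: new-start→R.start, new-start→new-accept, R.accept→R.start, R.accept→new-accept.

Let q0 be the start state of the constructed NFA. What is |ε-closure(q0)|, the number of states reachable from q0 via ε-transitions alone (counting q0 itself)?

Let C(F) = |ε-closure(F.start)| within fragment F, and note whether F accepts ε. Symbol fragments have C = 1 and do not accept ε. Then:
  p·q — |closure| equals the left operand's closure size = 1 (its accept is not ε-reachable, so the closure stops there)
  (p·q)* — |closure| = 1 (new start) + 1 (body) + 1 (new accept) = 3
  q·(p·q)* — same as the first factor's closure: |closure| = 1
  (q·(p·q)*)* — new start has ε-edges to the inner start and to the new accept, so |closure| = 2 + 1 = 3
  p|(q·(p·q)*)* — new start ε-reaches every alternative's start; at least one alternative accepts ε, so the union's new accept is reached too: |closure| = 1 + 1 + 3 + 1 = 6

6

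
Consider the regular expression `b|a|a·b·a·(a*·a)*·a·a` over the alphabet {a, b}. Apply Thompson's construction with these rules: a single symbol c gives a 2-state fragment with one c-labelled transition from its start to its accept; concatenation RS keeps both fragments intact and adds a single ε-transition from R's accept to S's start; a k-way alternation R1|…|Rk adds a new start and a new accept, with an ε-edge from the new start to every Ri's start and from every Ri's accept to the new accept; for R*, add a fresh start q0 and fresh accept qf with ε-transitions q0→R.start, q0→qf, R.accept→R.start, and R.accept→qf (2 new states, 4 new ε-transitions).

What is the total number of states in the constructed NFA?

24

Building bottom-up:
Each of the 9 symbol leaves contributes a 2-state fragment.
  a* — 4 states
  a*·a — 6 states
  (a*·a)* — 8 states
  a·b·a·(a*·a)*·a·a — 18 states
  b|a|a·b·a·(a*·a)*·a·a — 24 states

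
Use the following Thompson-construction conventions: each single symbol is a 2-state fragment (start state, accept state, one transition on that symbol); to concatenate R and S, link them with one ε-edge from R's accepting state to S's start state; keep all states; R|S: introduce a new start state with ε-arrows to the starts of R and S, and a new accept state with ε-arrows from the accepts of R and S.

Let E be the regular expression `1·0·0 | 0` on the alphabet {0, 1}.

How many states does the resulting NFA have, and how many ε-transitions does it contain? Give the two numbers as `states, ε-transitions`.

Recursing over subexpressions:
Each of the 4 symbol leaves contributes 2 states and 0 ε-transitions.
  1·0·0 → 6 states, 2 ε-transitions
  1·0·0 | 0 → 10 states, 6 ε-transitions

10, 6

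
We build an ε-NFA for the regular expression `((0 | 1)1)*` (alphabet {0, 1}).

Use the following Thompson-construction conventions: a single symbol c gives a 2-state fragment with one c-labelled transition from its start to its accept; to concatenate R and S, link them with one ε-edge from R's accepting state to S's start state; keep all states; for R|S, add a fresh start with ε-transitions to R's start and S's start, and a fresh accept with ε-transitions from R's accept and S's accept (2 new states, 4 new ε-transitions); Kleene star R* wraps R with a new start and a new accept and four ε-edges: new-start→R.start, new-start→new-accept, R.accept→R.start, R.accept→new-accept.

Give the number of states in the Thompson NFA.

10

Bottom-up over the parse tree:
Each of the 3 symbol leaves contributes a 2-state fragment.
  0 | 1 → 6 states
  (0 | 1)1 → 8 states
  ((0 | 1)1)* → 10 states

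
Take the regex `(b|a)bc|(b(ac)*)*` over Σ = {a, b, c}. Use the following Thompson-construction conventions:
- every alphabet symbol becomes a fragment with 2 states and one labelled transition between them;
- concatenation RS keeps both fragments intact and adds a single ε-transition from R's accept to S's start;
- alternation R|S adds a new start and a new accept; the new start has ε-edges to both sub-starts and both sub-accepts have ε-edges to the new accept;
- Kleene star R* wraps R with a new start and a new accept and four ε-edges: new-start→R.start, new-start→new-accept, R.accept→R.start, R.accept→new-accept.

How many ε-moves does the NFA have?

Recursing over subexpressions:
Each of the 7 symbol leaves contributes 0 ε-transitions.
  b|a = 4 ε-transitions
  (b|a)bc = 6 ε-transitions
  ac = 1 ε-transition
  (ac)* = 5 ε-transitions
  b(ac)* = 6 ε-transitions
  (b(ac)*)* = 10 ε-transitions
  (b|a)bc|(b(ac)*)* = 20 ε-transitions

20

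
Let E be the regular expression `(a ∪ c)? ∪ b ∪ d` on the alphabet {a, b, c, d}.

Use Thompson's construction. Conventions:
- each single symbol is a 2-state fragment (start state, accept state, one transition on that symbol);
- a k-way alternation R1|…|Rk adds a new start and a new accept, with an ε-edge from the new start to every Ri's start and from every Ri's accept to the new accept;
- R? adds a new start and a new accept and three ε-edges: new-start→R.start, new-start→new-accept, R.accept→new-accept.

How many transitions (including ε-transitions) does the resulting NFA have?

17

Per subexpression:
Each of the 4 symbol leaves contributes 1 transition (1 symbol, 0 ε).
  a ∪ c : 6 transitions (2 symbol, 4 ε)
  (a ∪ c)? : 9 transitions (2 symbol, 7 ε)
  (a ∪ c)? ∪ b ∪ d : 17 transitions (4 symbol, 13 ε)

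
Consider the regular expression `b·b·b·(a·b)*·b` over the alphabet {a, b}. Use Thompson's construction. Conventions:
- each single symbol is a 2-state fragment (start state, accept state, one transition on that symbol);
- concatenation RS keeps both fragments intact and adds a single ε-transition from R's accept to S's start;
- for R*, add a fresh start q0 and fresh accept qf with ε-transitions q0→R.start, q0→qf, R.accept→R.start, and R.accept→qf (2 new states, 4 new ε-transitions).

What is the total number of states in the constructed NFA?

14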